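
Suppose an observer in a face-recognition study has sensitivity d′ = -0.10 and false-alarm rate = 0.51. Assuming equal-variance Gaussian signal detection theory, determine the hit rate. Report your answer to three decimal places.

hit rate = 0.470

z(false-alarm rate) = z(0.51) = 0.0251
z(H) = z(FA) + d' = 0.0251 + (-0.10) = -0.0749
hit rate = Φ(-0.0749) = 0.4701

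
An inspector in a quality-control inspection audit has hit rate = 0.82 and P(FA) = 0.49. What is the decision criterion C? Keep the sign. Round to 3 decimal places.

Φ⁻¹(H) = Φ⁻¹(0.82) = 0.9154
Φ⁻¹(FA) = Φ⁻¹(0.49) = -0.0251
c = −½·[z(H) + z(FA)] = −0.5 × (0.9154 + (-0.0251)) = -0.44515

C = -0.445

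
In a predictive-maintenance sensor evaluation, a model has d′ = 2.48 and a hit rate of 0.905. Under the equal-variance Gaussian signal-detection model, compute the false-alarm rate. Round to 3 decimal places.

z(hit rate) = z(0.905) = 1.3106
z(FA) = z(H) − d' = 1.3106 − 2.48 = -1.1694
false-alarm rate = Φ(-1.1694) = 0.1211

false-alarm rate = 0.121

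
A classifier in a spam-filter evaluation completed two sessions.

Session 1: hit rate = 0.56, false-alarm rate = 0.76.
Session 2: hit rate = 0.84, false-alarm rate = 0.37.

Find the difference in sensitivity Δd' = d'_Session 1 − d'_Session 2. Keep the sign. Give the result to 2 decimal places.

Δd' = -1.88

Session 1: z(0.56) = 0.151, z(0.76) = 0.706, d' = -0.555
Session 2: z(0.84) = 0.994, z(0.37) = -0.332, d' = 1.326
Δd' = d'_Session 1 − d'_Session 2 = -0.555 − 1.326 = -1.881
Session 2 has the higher sensitivity.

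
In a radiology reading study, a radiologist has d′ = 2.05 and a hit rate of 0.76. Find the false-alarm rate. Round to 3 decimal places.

z(hit rate) = z(0.76) = 0.7063
z(FA) = z(H) − d' = 0.7063 − 2.05 = -1.3437
false-alarm rate = Φ(-1.3437) = 0.0895

false-alarm rate = 0.090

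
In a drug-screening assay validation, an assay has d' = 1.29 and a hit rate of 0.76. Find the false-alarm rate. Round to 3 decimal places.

z(hit rate) = z(0.76) = 0.7063
z(FA) = z(H) − d' = 0.7063 − 1.29 = -0.5837
false-alarm rate = Φ(-0.5837) = 0.2797

false-alarm rate = 0.280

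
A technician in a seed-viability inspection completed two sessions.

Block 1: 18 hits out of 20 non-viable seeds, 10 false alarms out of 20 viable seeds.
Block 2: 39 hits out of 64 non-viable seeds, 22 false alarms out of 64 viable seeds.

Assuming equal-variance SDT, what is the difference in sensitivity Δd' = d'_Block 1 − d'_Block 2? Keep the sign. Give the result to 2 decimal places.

Δd' = 0.60

Block 1: z(0.9000) = 1.282, z(0.5000) = 0.000, d' = 1.282
Block 2: z(0.6094) = 0.278, z(0.3438) = -0.402, d' = 0.680
Δd' = d'_Block 1 − d'_Block 2 = 1.282 − 0.680 = 0.602
Block 1 has the higher sensitivity.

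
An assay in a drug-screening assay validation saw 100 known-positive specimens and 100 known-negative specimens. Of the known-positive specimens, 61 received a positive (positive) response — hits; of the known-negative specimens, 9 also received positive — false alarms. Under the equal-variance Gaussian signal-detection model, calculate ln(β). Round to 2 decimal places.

ln β = 0.86

H = 61/100 = 0.6100
FA = 9/100 = 0.0900
Φ⁻¹(0.6100) = 0.279, Φ⁻¹(0.0900) = -1.341
ln β = −½·[z(H)² − z(FA)²] = −0.5 × (0.078 − 1.798) = 0.860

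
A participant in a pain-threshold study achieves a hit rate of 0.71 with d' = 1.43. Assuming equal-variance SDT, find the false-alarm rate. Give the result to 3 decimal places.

false-alarm rate = 0.190

z(hit rate) = z(0.71) = 0.5534
z(FA) = z(H) − d' = 0.5534 − 1.43 = -0.8766
false-alarm rate = Φ(-0.8766) = 0.1904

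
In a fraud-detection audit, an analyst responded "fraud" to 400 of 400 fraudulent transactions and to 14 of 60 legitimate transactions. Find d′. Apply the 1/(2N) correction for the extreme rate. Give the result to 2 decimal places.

d′ = 3.75

The hit rate is 400/400 = 1, so apply the 1/(2N) correction: H → 1 − 1/(2·400) = 0.99875.
z(H) = z(0.99875) = 3.023
z(FA) = z(0.23333) = -0.728
d' = 3.023 − (-0.728) = 3.751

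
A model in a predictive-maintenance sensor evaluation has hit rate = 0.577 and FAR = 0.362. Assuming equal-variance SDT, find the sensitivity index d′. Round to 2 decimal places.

d′ = 0.55

Φ⁻¹(H) = Φ⁻¹(0.577) = 0.1942
Φ⁻¹(FA) = Φ⁻¹(0.362) = -0.3531
d' = z(H) − z(FA) = 0.1942 − (-0.3531) = 0.5473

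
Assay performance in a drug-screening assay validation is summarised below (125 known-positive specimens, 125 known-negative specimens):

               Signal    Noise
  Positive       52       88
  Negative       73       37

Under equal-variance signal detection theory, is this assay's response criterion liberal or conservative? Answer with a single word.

z(H) = -0.212, z(FA) = 0.536
c = −½·(z(H) + z(FA)) = -0.162
c < 0 → liberal criterion (biased toward responding “yes”).

liberal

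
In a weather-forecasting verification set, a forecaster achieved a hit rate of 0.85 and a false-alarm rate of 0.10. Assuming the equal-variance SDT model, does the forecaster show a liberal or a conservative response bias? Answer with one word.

conservative

z(H) = 1.036, z(FA) = -1.282
c = −½·(z(H) + z(FA)) = 0.123
c > 0 → conservative criterion (biased toward responding “no”).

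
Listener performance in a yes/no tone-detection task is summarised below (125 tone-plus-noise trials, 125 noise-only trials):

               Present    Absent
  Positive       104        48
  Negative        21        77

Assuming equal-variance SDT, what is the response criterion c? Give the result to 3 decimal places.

H = 104/125 = 0.8320
FA = 48/125 = 0.3840
Φ⁻¹(H) = Φ⁻¹(0.8320) = 0.9621
Φ⁻¹(FA) = Φ⁻¹(0.3840) = -0.2950
c = −½·[z(H) + z(FA)] = −0.5 × (0.9621 + (-0.2950)) = -0.33355
c < 0: the listener has a liberal response bias.

c = -0.334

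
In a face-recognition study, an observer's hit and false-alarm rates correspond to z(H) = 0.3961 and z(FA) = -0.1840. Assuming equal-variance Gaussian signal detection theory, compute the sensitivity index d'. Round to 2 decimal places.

d' = 0.58

d' = z(H) − z(FA) = 0.3961 − (-0.1840) = 0.5801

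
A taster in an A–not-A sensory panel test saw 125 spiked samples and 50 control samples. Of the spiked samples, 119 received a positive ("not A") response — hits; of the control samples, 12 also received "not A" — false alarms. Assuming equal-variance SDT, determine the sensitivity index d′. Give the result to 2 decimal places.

H = 119/125 = 0.9520
FA = 12/50 = 0.2400
z(H) = z(0.9520) = 1.6646
z(FA) = z(0.2400) = -0.7063
d' = z(H) − z(FA) = 1.6646 − (-0.7063) = 2.3709

d′ = 2.37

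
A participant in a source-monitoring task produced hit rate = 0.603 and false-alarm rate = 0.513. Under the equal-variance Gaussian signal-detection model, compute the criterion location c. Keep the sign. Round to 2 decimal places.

z(H) = z(0.603) = 0.261
z(FA) = z(0.513) = 0.033
c = −½·[z(H) + z(FA)] = −0.5 × (0.261 + 0.033) = -0.147
c < 0: the participant has a liberal response bias.

c = -0.15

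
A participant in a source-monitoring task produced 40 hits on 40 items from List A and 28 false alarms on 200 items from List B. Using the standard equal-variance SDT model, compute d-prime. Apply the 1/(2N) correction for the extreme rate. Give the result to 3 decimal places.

The hit rate is 40/40 = 1, so apply the 1/(2N) correction: H → 1 − 1/(2·40) = 0.98750.
z(H) = z(0.98750) = 2.2414
z(FA) = z(0.14000) = -1.0803
d' = 2.2414 − (-1.0803) = 3.3217

d-prime = 3.322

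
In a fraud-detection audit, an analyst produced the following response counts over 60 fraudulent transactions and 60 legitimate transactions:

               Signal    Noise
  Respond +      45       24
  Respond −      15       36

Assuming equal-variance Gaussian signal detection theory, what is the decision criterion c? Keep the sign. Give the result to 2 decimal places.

c = -0.21

H = 45/60 = 0.7500
FA = 24/60 = 0.4000
Φ⁻¹(H) = Φ⁻¹(0.7500) = 0.674
Φ⁻¹(FA) = Φ⁻¹(0.4000) = -0.253
c = −½·[z(H) + z(FA)] = −0.5 × (0.674 + (-0.253)) = -0.2105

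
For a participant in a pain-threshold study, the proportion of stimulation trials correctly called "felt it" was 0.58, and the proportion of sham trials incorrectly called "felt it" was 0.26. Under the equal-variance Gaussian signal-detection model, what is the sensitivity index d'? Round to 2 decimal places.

d' = 0.85

z(0.58) = 0.2019, z(0.26) = -0.6433
d' = z(H) − z(FA) = 0.2019 − (-0.6433) = 0.8452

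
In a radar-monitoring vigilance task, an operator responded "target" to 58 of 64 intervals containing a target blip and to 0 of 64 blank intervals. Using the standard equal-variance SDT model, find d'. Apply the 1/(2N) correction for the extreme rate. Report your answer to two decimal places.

d' = 3.74

The false-alarm rate is 0/64 = 0, so apply the 1/(2N) correction: FA → 1/(2·64) = 0.00781.
z(H) = z(0.90625) = 1.318
z(FA) = z(0.00781) = -2.418
d' = 1.318 − (-2.418) = 3.736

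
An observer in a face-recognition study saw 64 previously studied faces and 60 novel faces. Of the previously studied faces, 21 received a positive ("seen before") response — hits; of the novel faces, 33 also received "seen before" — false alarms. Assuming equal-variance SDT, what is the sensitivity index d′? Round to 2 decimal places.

H = 21/64 = 0.3281
FA = 33/60 = 0.5500
z(H) = -0.445
z(FA) = 0.126
d' = z(H) − z(FA) = -0.445 − 0.126 = -0.571

d′ = -0.57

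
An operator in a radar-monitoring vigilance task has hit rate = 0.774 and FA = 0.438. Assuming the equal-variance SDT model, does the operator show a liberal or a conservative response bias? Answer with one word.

liberal

z(H) = 0.752, z(FA) = -0.156
c = −½·(z(H) + z(FA)) = -0.298
c < 0 → liberal criterion (biased toward responding “yes”).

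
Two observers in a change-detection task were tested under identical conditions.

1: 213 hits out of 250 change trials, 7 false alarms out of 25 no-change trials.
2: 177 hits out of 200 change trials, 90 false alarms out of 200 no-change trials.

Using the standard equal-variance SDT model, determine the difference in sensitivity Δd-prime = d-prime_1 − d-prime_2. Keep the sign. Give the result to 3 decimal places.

1: z(0.8520) = 1.0450, z(0.2800) = -0.5828, d' = 1.6278
2: z(0.8850) = 1.2004, z(0.4500) = -0.1257, d' = 1.3261
Δd' = d'_1 − d'_2 = 1.6278 − 1.3261 = 0.3017
1 has the higher sensitivity.

Δd-prime = 0.302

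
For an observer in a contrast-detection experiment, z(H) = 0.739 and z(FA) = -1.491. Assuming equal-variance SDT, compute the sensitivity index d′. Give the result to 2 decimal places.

d' = z(H) − z(FA) = 0.739 − (-1.491) = 2.230

d′ = 2.23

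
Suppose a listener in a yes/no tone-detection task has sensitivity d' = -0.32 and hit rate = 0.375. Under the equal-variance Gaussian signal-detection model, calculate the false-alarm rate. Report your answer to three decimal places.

z(hit rate) = z(0.375) = -0.3186
z(FA) = z(H) − d' = -0.3186 − (-0.32) = 0.0014
false-alarm rate = Φ(0.0014) = 0.5006

false-alarm rate = 0.501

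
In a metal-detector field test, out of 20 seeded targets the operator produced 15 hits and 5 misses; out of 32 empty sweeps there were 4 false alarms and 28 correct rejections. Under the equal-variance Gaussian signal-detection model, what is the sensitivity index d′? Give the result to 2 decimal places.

H = 15/20 = 0.7500
FA = 4/32 = 0.1250
z(H) = z(0.7500) = 0.6745
z(FA) = z(0.1250) = -1.1503
d' = z(H) − z(FA) = 0.6745 − (-1.1503) = 1.8248

d′ = 1.82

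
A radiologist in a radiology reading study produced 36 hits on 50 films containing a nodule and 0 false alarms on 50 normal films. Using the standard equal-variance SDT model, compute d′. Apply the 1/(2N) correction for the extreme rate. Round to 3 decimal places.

The false-alarm rate is 0/50 = 0, so apply the 1/(2N) correction: FA → 1/(2·50) = 0.01000.
z(H) = z(0.72000) = 0.5828
z(FA) = z(0.01000) = -2.3263
d' = 0.5828 − (-2.3263) = 2.9091

d′ = 2.909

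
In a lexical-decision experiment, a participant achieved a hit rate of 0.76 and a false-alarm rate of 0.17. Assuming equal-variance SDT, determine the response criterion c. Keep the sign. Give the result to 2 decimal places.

c = 0.12

z(H) = z(0.76) = 0.7063
z(FA) = z(0.17) = -0.9542
c = −½·[z(H) + z(FA)] = −0.5 × (0.7063 + (-0.9542)) = 0.12395
c > 0: the participant has a conservative response bias.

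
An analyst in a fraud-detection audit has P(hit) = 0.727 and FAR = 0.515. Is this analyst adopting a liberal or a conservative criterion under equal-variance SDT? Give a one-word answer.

liberal

z(H) = 0.604, z(FA) = 0.038
c = −½·(z(H) + z(FA)) = -0.321
c < 0 → liberal criterion (biased toward responding “yes”).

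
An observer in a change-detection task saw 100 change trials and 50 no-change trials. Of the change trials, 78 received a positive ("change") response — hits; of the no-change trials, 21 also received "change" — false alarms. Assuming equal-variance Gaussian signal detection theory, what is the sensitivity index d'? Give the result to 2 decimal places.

d' = 0.97

H = 78/100 = 0.7800
FA = 21/50 = 0.4200
z(H) = z(0.7800) = 0.7722
z(FA) = z(0.4200) = -0.2019
d' = z(H) − z(FA) = 0.7722 − (-0.2019) = 0.9741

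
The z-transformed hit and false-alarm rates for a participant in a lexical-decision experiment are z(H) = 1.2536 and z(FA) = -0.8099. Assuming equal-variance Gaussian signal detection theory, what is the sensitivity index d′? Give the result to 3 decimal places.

d′ = 2.064

d' = z(H) − z(FA) = 1.2536 − (-0.8099) = 2.0635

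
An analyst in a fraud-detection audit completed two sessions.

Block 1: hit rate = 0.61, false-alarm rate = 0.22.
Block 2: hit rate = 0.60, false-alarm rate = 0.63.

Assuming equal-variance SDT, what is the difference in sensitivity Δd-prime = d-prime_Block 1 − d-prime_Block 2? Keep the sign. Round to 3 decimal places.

Δd-prime = 1.130

Block 1: z(0.61) = 0.2793, z(0.22) = -0.7722, d' = 1.0515
Block 2: z(0.60) = 0.2533, z(0.63) = 0.3319, d' = -0.0786
Δd' = d'_Block 1 − d'_Block 2 = 1.0515 − (-0.0786) = 1.1301
Block 1 has the higher sensitivity.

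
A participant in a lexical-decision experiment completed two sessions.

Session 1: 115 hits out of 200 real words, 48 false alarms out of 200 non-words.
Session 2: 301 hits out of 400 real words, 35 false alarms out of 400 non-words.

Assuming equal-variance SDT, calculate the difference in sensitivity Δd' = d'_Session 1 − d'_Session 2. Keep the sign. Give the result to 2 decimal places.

Session 1: z(0.5750) = 0.189, z(0.2400) = -0.706, d' = 0.895
Session 2: z(0.7525) = 0.682, z(0.0875) = -1.356, d' = 2.038
Δd' = d'_Session 1 − d'_Session 2 = 0.895 − 2.038 = -1.143
Session 2 has the higher sensitivity.

Δd' = -1.14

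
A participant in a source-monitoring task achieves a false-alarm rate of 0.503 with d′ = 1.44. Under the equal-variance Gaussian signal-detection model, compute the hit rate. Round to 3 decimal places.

z(false-alarm rate) = z(0.503) = 0.0075
z(H) = z(FA) + d' = 0.0075 + 1.44 = 1.4475
hit rate = Φ(1.4475) = 0.9261

hit rate = 0.926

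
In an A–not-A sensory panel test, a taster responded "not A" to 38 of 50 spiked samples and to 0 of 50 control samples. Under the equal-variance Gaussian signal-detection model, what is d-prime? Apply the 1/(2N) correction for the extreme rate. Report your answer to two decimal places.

d-prime = 3.03

The false-alarm rate is 0/50 = 0, so apply the 1/(2N) correction: FA → 1/(2·50) = 0.01000.
z(H) = z(0.76000) = 0.706
z(FA) = z(0.01000) = -2.326
d' = 0.706 − (-2.326) = 3.032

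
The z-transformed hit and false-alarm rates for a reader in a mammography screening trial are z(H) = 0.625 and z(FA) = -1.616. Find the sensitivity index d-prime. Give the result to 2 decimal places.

d-prime = 2.24

d' = z(H) − z(FA) = 0.625 − (-1.616) = 2.241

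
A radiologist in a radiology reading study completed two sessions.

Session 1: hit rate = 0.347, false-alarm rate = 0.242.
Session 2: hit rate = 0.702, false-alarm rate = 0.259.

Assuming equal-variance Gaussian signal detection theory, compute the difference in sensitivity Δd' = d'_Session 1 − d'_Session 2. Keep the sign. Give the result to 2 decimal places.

Session 1: z(0.347) = -0.393, z(0.242) = -0.700, d' = 0.307
Session 2: z(0.702) = 0.530, z(0.259) = -0.646, d' = 1.176
Δd' = d'_Session 1 − d'_Session 2 = 0.307 − 1.176 = -0.869
Session 2 has the higher sensitivity.

Δd' = -0.87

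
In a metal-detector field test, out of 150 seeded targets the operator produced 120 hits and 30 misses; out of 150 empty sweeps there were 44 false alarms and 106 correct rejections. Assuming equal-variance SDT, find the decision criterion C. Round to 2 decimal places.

H = 120/150 = 0.8000
FA = 44/150 = 0.2933
z(H) = z(0.8000) = 0.8416
z(FA) = z(0.2933) = -0.5438
c = −½·[z(H) + z(FA)] = −0.5 × (0.8416 + (-0.5438)) = -0.1489

C = -0.15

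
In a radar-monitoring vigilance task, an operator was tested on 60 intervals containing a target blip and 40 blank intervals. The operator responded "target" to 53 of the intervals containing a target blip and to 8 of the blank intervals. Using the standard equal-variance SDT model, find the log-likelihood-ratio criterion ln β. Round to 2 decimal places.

H = 53/60 = 0.8833
FA = 8/40 = 0.2000
z(H) = z(0.8833) = 1.192
z(FA) = z(0.2000) = -0.842
ln β = −½·[z(H)² − z(FA)²] = −0.5 × (1.421 − 0.709) = -0.356

ln β = -0.36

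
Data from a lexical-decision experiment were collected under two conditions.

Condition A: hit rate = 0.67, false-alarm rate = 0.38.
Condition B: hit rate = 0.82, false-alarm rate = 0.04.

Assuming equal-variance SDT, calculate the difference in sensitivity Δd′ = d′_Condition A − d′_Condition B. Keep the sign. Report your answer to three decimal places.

Condition A: z(0.67) = 0.4399, z(0.38) = -0.3055, d' = 0.7454
Condition B: z(0.82) = 0.9154, z(0.04) = -1.7507, d' = 2.6661
Δd' = d'_Condition A − d'_Condition B = 0.7454 − 2.6661 = -1.9207
Condition B has the higher sensitivity.

Δd′ = -1.921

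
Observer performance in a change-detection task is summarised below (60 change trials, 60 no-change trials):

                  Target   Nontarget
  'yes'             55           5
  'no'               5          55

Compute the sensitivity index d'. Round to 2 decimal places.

d' = 2.77

H = 55/60 = 0.9167
FA = 5/60 = 0.0833
Φ⁻¹(H) = Φ⁻¹(0.9167) = 1.3832
Φ⁻¹(FA) = Φ⁻¹(0.0833) = -1.3832
d' = z(H) − z(FA) = 1.3832 − (-1.3832) = 2.7664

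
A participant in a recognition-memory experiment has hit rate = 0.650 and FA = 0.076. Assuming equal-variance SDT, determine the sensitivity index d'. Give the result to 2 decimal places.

z(0.650) = 0.385, z(0.076) = -1.433
d' = z(H) − z(FA) = 0.385 − (-1.433) = 1.818

d' = 1.82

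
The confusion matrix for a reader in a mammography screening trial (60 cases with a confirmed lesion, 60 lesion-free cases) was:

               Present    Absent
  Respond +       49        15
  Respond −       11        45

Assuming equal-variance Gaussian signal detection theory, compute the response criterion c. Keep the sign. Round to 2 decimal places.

H = 49/60 = 0.8167
FA = 15/60 = 0.2500
z(H) = z(0.8167) = 0.9029
z(FA) = z(0.2500) = -0.6745
c = −½·[z(H) + z(FA)] = −0.5 × (0.9029 + (-0.6745)) = -0.1142

c = -0.11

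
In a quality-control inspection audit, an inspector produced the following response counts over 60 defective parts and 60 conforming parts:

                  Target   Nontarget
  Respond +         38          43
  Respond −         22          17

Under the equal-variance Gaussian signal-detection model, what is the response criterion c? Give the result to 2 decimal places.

H = 38/60 = 0.6333
FA = 43/60 = 0.7167
z(0.6333) = 0.3406, z(0.7167) = 0.5731
c = −½·[z(H) + z(FA)] = −0.5 × (0.3406 + 0.5731) = -0.45685

c = -0.46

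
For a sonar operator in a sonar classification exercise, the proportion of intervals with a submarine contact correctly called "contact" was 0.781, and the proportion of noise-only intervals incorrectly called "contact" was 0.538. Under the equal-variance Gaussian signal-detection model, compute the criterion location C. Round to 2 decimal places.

C = -0.44

Φ⁻¹(H) = Φ⁻¹(0.781) = 0.7756
Φ⁻¹(FA) = Φ⁻¹(0.538) = 0.0954
c = −½·[z(H) + z(FA)] = −0.5 × (0.7756 + 0.0954) = -0.4355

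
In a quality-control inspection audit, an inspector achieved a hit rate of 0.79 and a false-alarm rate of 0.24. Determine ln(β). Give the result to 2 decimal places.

z(H) = 0.806
z(FA) = -0.706
ln β = −½·[z(H)² − z(FA)²] = −0.5 × (0.650 − 0.498) = -0.076

ln β = -0.08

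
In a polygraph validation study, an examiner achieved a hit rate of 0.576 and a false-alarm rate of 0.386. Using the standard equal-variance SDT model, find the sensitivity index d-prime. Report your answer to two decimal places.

d-prime = 0.48

z(H) = z(0.576) = 0.1917
z(FA) = z(0.386) = -0.2898
d' = z(H) − z(FA) = 0.1917 − (-0.2898) = 0.4815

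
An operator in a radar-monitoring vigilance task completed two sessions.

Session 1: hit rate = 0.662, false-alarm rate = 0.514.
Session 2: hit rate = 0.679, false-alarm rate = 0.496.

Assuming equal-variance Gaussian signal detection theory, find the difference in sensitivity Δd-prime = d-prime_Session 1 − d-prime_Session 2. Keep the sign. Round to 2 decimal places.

Session 1: z(0.662) = 0.418, z(0.514) = 0.035, d' = 0.383
Session 2: z(0.679) = 0.465, z(0.496) = -0.010, d' = 0.475
Δd' = d'_Session 1 − d'_Session 2 = 0.383 − 0.475 = -0.092
Session 2 has the higher sensitivity.

Δd-prime = -0.09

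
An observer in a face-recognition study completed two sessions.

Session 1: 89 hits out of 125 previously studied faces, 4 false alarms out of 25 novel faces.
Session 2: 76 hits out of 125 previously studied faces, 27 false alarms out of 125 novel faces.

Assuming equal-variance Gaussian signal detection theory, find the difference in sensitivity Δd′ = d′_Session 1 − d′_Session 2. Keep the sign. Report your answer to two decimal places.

Δd′ = 0.49

Session 1: z(0.7120) = 0.559, z(0.1600) = -0.994, d' = 1.553
Session 2: z(0.6080) = 0.274, z(0.2160) = -0.786, d' = 1.060
Δd' = d'_Session 1 − d'_Session 2 = 1.553 − 1.060 = 0.493
Session 1 has the higher sensitivity.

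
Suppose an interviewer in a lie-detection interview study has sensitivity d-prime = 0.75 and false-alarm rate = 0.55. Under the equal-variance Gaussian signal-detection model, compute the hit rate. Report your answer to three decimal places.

z(false-alarm rate) = z(0.55) = 0.1257
z(H) = z(FA) + d' = 0.1257 + 0.75 = 0.8757
hit rate = Φ(0.8757) = 0.8094

hit rate = 0.809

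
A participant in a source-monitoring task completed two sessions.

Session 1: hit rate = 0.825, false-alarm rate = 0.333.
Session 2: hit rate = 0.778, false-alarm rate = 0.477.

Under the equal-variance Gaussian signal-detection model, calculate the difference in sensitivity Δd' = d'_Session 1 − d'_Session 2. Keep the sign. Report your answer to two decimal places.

Δd' = 0.54

Session 1: z(0.825) = 0.935, z(0.333) = -0.432, d' = 1.367
Session 2: z(0.778) = 0.765, z(0.477) = -0.058, d' = 0.823
Δd' = d'_Session 1 − d'_Session 2 = 1.367 − 0.823 = 0.544
Session 1 has the higher sensitivity.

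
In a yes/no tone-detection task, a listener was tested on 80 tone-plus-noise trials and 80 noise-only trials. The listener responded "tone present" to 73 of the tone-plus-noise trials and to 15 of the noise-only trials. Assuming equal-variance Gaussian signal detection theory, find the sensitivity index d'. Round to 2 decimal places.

d' = 2.24

H = 73/80 = 0.9125
FA = 15/80 = 0.1875
z(H) = z(0.9125) = 1.3563
z(FA) = z(0.1875) = -0.8871
d' = z(H) − z(FA) = 1.3563 − (-0.8871) = 2.2434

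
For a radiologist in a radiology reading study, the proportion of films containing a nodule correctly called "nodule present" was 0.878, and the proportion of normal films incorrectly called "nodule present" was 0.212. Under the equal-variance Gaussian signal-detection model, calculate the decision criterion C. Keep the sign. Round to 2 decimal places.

C = -0.18

z(H) = 1.1650
z(FA) = -0.7995
c = −½·[z(H) + z(FA)] = −0.5 × (1.1650 + (-0.7995)) = -0.18275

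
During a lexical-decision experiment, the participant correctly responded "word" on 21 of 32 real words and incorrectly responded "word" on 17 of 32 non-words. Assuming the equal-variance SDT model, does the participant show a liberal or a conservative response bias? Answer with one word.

z(H) = 0.402, z(FA) = 0.078
c = −½·(z(H) + z(FA)) = -0.240
c < 0 → liberal criterion (biased toward responding “yes”).

liberal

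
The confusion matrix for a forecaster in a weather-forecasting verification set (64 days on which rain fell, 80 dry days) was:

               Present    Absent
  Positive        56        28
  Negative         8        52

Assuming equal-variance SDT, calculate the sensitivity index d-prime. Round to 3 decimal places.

d-prime = 1.536

H = 56/64 = 0.8750
FA = 28/80 = 0.3500
Φ⁻¹(H) = 1.1503
Φ⁻¹(FA) = -0.3853
d' = z(H) − z(FA) = 1.1503 − (-0.3853) = 1.5356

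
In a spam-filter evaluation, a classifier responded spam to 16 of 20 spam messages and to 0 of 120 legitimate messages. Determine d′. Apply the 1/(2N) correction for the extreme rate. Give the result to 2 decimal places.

The false-alarm rate is 0/120 = 0, so apply the 1/(2N) correction: FA → 1/(2·120) = 0.00417.
z(H) = z(0.80000) = 0.842
z(FA) = z(0.00417) = -2.638
d' = 0.842 − (-2.638) = 3.480

d′ = 3.48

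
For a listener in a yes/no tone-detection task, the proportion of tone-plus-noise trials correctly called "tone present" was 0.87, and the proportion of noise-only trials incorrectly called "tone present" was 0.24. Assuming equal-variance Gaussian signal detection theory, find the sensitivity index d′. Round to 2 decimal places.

d′ = 1.83

Φ⁻¹(0.87) = 1.1264, Φ⁻¹(0.24) = -0.7063
d' = z(H) − z(FA) = 1.1264 − (-0.7063) = 1.8327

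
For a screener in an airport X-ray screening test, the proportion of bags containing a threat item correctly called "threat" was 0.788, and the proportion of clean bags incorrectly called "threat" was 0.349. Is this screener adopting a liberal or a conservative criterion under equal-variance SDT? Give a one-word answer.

z(H) = 0.800, z(FA) = -0.388
c = −½·(z(H) + z(FA)) = -0.206
c < 0 → liberal criterion (biased toward responding “yes”).

liberal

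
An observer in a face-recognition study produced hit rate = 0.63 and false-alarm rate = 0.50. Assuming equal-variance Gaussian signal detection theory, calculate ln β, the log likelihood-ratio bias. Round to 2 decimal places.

ln β = -0.06

z(H) = z(0.63) = 0.332
z(FA) = z(0.50) = 0.000
ln β = −½·[z(H)² − z(FA)²] = −0.5 × (0.110 − 0.000) = -0.055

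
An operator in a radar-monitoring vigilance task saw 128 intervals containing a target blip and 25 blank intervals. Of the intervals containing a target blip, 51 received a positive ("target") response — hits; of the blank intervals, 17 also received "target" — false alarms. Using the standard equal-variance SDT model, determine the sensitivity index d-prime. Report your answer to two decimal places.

H = 51/128 = 0.3984
FA = 17/25 = 0.6800
z(0.3984) = -0.257, z(0.6800) = 0.468
d' = z(H) − z(FA) = -0.257 − 0.468 = -0.725

d-prime = -0.73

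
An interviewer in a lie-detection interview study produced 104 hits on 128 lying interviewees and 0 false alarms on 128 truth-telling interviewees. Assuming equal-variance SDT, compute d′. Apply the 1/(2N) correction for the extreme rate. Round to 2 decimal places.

The false-alarm rate is 0/128 = 0, so apply the 1/(2N) correction: FA → 1/(2·128) = 0.00391.
z(H) = z(0.81250) = 0.887
z(FA) = z(0.00391) = -2.660
d' = 0.887 − (-2.660) = 3.547

d′ = 3.55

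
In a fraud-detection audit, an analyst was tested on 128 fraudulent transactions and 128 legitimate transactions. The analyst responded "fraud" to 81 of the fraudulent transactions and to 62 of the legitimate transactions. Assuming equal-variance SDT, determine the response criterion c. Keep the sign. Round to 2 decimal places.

H = 81/128 = 0.6328
FA = 62/128 = 0.4844
Φ⁻¹(0.6328) = 0.3393, Φ⁻¹(0.4844) = -0.0391
c = −½·[z(H) + z(FA)] = −0.5 × (0.3393 + (-0.0391)) = -0.1501

c = -0.15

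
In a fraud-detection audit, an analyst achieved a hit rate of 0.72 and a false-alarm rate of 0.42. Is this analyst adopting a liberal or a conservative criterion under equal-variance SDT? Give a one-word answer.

z(H) = 0.583, z(FA) = -0.202
c = −½·(z(H) + z(FA)) = -0.1905
c < 0 → liberal criterion (biased toward responding “yes”).

liberal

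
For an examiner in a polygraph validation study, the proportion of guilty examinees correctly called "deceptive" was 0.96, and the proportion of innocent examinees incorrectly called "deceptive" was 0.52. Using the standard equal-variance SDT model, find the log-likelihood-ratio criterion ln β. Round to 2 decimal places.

z(H) = z(0.96) = 1.751
z(FA) = z(0.52) = 0.050
ln β = −½·[z(H)² − z(FA)²] = −0.5 × (3.066 − 0.003) = -1.5315

ln β = -1.53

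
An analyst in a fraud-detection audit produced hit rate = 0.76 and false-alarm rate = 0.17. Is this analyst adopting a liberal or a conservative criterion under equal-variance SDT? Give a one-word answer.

conservative

z(H) = 0.706, z(FA) = -0.954
c = −½·(z(H) + z(FA)) = 0.124
c > 0 → conservative criterion (biased toward responding “no”).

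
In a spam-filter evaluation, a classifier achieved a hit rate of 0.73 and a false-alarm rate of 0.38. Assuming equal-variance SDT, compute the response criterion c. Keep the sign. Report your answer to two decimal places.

z(H) = z(0.73) = 0.613
z(FA) = z(0.38) = -0.305
c = −½·[z(H) + z(FA)] = −0.5 × (0.613 + (-0.305)) = -0.154
c < 0: the classifier has a liberal response bias.

c = -0.15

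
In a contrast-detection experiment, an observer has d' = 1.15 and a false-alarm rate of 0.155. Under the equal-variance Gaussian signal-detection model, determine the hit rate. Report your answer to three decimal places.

hit rate = 0.554

z(false-alarm rate) = z(0.155) = -1.0152
z(H) = z(FA) + d' = -1.0152 + 1.15 = 0.1348
hit rate = Φ(0.1348) = 0.5536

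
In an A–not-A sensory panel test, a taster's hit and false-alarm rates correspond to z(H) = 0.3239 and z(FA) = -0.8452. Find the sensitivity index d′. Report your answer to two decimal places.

d' = z(H) − z(FA) = 0.3239 − (-0.8452) = 1.1691

d′ = 1.17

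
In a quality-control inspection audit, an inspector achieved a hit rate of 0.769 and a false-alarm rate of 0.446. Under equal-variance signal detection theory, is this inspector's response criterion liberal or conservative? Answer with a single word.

liberal

z(H) = 0.736, z(FA) = -0.136
c = −½·(z(H) + z(FA)) = -0.300
c < 0 → liberal criterion (biased toward responding “yes”).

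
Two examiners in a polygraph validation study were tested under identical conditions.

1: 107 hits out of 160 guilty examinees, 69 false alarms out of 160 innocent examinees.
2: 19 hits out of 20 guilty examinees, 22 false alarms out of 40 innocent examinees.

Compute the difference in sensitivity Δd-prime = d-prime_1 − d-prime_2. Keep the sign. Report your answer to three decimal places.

1: z(0.6687) = 0.4363, z(0.4313) = -0.1731, d' = 0.6094
2: z(0.9500) = 1.6449, z(0.5500) = 0.1257, d' = 1.5192
Δd' = d'_1 − d'_2 = 0.6094 − 1.5192 = -0.9098
2 has the higher sensitivity.

Δd-prime = -0.910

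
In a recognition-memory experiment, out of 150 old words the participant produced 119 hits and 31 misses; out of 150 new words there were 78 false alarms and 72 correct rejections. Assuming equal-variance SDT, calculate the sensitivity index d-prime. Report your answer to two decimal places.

H = 119/150 = 0.7933
FA = 78/150 = 0.5200
z(H) = z(0.7933) = 0.818
z(FA) = z(0.5200) = 0.050
d' = z(H) − z(FA) = 0.818 − 0.050 = 0.768

d-prime = 0.77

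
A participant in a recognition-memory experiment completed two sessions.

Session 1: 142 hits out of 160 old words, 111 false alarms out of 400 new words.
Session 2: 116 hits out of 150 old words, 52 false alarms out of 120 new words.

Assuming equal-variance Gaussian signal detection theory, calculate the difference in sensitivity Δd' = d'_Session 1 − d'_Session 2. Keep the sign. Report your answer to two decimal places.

Session 1: z(0.8875) = 1.213, z(0.2775) = -0.590, d' = 1.803
Session 2: z(0.7733) = 0.750, z(0.4333) = -0.168, d' = 0.918
Δd' = d'_Session 1 − d'_Session 2 = 1.803 − 0.918 = 0.885
Session 1 has the higher sensitivity.

Δd' = 0.89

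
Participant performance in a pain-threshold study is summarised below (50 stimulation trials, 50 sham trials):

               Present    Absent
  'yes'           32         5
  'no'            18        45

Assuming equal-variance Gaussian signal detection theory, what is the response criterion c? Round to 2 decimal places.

c = 0.46

H = 32/50 = 0.6400
FA = 5/50 = 0.1000
z(H) = z(0.6400) = 0.358
z(FA) = z(0.1000) = -1.282
c = −½·[z(H) + z(FA)] = −0.5 × (0.358 + (-1.282)) = 0.462
c > 0: the participant has a conservative response bias.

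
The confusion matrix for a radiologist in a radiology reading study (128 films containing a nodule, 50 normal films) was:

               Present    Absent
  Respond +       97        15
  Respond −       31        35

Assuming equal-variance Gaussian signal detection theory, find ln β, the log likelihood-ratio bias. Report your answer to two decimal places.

H = 97/128 = 0.7578
FA = 15/50 = 0.3000
z(H) = z(0.7578) = 0.699
z(FA) = z(0.3000) = -0.524
ln β = −½·[z(H)² − z(FA)²] = −0.5 × (0.489 − 0.275) = -0.107

ln β = -0.11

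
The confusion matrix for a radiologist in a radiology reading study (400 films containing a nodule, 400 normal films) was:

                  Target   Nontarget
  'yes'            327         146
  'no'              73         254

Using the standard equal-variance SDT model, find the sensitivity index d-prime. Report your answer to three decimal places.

d-prime = 1.251

H = 327/400 = 0.8175
FA = 146/400 = 0.3650
Φ⁻¹(H) = 0.9059
Φ⁻¹(FA) = -0.3451
d' = z(H) − z(FA) = 0.9059 − (-0.3451) = 1.2510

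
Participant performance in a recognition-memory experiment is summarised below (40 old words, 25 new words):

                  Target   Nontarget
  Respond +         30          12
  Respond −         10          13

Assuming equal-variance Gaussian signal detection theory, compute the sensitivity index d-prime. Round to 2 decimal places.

d-prime = 0.72

H = 30/40 = 0.7500
FA = 12/25 = 0.4800
Φ⁻¹(H) = Φ⁻¹(0.7500) = 0.6745
Φ⁻¹(FA) = Φ⁻¹(0.4800) = -0.0502
d' = z(H) − z(FA) = 0.6745 − (-0.0502) = 0.7247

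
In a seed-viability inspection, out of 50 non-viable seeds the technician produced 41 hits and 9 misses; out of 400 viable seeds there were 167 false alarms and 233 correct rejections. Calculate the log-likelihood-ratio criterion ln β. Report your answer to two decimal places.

H = 41/50 = 0.8200
FA = 167/400 = 0.4175
z(H) = z(0.8200) = 0.915
z(FA) = z(0.4175) = -0.208
ln β = −½·[z(H)² − z(FA)²] = −0.5 × (0.837 − 0.043) = -0.397

ln β = -0.40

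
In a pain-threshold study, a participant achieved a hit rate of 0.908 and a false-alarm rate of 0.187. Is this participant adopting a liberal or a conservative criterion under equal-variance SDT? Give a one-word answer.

liberal

z(H) = 1.329, z(FA) = -0.889
c = −½·(z(H) + z(FA)) = -0.220
c < 0 → liberal criterion (biased toward responding “yes”).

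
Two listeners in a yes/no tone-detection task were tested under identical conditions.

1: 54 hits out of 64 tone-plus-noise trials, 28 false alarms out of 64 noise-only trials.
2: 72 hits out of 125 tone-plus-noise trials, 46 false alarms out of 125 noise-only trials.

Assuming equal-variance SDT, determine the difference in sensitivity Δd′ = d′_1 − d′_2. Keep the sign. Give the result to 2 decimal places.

Δd′ = 0.64

1: z(0.8438) = 1.010, z(0.4375) = -0.157, d' = 1.167
2: z(0.5760) = 0.192, z(0.3680) = -0.337, d' = 0.529
Δd' = d'_1 − d'_2 = 1.167 − 0.529 = 0.638
1 has the higher sensitivity.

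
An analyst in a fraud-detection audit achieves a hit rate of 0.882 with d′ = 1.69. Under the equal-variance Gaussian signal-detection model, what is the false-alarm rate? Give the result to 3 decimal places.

false-alarm rate = 0.307

z(hit rate) = z(0.882) = 1.1850
z(FA) = z(H) − d' = 1.1850 − 1.69 = -0.5050
false-alarm rate = Φ(-0.5050) = 0.3068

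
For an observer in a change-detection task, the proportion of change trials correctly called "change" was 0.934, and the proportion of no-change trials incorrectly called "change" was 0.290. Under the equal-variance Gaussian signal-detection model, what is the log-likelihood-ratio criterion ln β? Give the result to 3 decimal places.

z(0.934) = 1.5063, z(0.290) = -0.5534
ln β = −½·[z(H)² − z(FA)²] = −0.5 × (2.2689 − 0.3063) = -0.9813

ln β = -0.981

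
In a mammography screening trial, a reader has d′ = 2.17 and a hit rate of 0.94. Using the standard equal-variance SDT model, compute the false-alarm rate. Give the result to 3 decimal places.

false-alarm rate = 0.269

z(hit rate) = z(0.94) = 1.5548
z(FA) = z(H) − d' = 1.5548 − 2.17 = -0.6152
false-alarm rate = Φ(-0.6152) = 0.2692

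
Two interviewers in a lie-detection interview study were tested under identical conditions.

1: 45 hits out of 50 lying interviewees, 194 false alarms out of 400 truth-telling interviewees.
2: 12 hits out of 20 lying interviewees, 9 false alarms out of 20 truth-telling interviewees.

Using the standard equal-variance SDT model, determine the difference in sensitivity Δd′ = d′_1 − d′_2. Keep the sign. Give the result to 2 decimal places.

Δd′ = 0.94

1: z(0.9000) = 1.282, z(0.4850) = -0.038, d' = 1.320
2: z(0.6000) = 0.253, z(0.4500) = -0.126, d' = 0.379
Δd' = d'_1 − d'_2 = 1.320 − 0.379 = 0.941
1 has the higher sensitivity.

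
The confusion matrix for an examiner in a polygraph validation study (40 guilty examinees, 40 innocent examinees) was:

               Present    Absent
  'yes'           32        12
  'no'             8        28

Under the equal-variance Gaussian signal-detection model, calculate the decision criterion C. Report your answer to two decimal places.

H = 32/40 = 0.8000
FA = 12/40 = 0.3000
z(H) = z(0.8000) = 0.842
z(FA) = z(0.3000) = -0.524
c = −½·[z(H) + z(FA)] = −0.5 × (0.842 + (-0.524)) = -0.159
c < 0: the examiner has a liberal response bias.

C = -0.16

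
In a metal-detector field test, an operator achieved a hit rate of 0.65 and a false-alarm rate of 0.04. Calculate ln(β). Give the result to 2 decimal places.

ln β = 1.46

z(H) = z(0.65) = 0.385
z(FA) = z(0.04) = -1.751
ln β = −½·[z(H)² − z(FA)²] = −0.5 × (0.148 − 3.066) = 1.459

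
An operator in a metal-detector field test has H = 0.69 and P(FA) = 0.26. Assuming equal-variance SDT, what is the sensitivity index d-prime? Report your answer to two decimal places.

d-prime = 1.14

z(0.69) = 0.4959, z(0.26) = -0.6433
d' = z(H) − z(FA) = 0.4959 − (-0.6433) = 1.1392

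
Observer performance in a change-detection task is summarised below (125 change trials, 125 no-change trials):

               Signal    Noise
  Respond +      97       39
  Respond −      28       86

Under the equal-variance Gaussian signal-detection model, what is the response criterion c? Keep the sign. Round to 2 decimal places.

H = 97/125 = 0.7760
FA = 39/125 = 0.3120
z(H) = z(0.7760) = 0.7588
z(FA) = z(0.3120) = -0.4902
c = −½·[z(H) + z(FA)] = −0.5 × (0.7588 + (-0.4902)) = -0.1343

c = -0.13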